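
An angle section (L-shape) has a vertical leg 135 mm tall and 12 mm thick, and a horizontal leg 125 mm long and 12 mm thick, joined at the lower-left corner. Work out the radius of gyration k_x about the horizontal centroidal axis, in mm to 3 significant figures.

k_x ≈ 42.1 mm

Treat the section as a set of non-overlapping primitives; coordinates are from the bounding-box lower-left.
Vertical leg: 12 × 135, A = 1 620 mm², y = 67.5 mm, Ī = 2 460 375 mm⁴.
Horizontal leg (remainder): 113 × 12, A = 1 356 mm², y = 6 mm, Ī = 16 272 mm⁴.
Centroid: ȳ = ΣA·y / ΣA = 39.478 mm.
Transfer each piece to the horizontal centroidal axis using Ī + A·d² with d = y − 39.478:
  vertical leg: d = 28.022 mm → contributes +3 732 468 mm⁴
  horizontal leg (remainder): d = -33.478 mm → contributes +1 536 029 mm⁴
Total I = 5 268 497 mm⁴.
Radius of gyration: k = √(I/A) = √(5 268 497 / 2 976) = 42.075 mm.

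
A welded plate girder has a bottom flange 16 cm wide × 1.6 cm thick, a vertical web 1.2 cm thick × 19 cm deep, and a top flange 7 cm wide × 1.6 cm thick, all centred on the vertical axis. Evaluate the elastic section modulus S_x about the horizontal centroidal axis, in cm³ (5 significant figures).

Break the section into simple shapes (no overlaps), measuring from the bottom-left corner of the bounding box.
Bottom plate: 16 × 1.6, A = 25.6 cm², y = 0.8 cm, Ī = 5.461333 cm⁴.
Web plate: 1.2 × 19, A = 22.8 cm², y = 11.1 cm, Ī = 685.9 cm⁴.
Top plate: 7 × 1.6, A = 11.2 cm², y = 21.4 cm, Ī = 2.389333 cm⁴.
Centroid: ȳ = ΣA·y / ΣA = 8.611409 cm.
Transfer each piece to the horizontal centroidal axis using Ī + A·d² with d = y − 8.611409:
  bottom plate: d = -7.811409 cm → contributes +1567.525 cm⁴
  web plate: d = 2.488591 cm → contributes +827.1023 cm⁴
  top plate: d = 12.78859 cm → contributes +1834.127 cm⁴
Total I = 4228.755 cm⁴.
Extreme fibre distance c = 13.58859 cm; S = I/c = 311.1989 cm³.

S_x ≈ 311.20 cm³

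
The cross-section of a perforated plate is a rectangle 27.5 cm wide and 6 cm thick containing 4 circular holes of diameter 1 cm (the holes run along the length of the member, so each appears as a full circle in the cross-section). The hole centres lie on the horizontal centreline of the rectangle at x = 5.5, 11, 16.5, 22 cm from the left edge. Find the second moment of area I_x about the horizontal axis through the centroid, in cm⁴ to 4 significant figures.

I_x ≈ 494.8 cm⁴

Decompose the section into non-overlapping parts with the origin at the bottom-left of its bounding rectangle.
Plate: 27.5 × 6, A = 165 cm², y = 3 cm, Ī = 495 cm⁴.
Hole 1 (subtracted): ⌀1, A = 0.785398 cm², y = 3 cm, Ī = 0.0490874 cm⁴.
Hole 2 (subtracted): ⌀1, A = 0.785398 cm², y = 3 cm, Ī = 0.0490874 cm⁴.
Hole 3 (subtracted): ⌀1, A = 0.785398 cm², y = 3 cm, Ī = 0.0490874 cm⁴.
Hole 4 (subtracted): ⌀1, A = 0.785398 cm², y = 3 cm, Ī = 0.0490874 cm⁴.
By symmetry the centroid is at mid-height, ȳ = 3 cm.
All pieces are centred on the horizontal axis through the centroid, so I = ΣĪ (holes subtracted) = 494.804 cm⁴.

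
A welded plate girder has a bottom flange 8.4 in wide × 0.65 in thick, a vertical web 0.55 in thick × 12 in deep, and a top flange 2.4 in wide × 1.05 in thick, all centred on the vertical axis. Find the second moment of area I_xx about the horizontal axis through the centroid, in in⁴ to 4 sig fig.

Break the section into simple shapes (no overlaps), measuring from the bottom-left corner of the bounding box.
Bottom plate: 8.4 × 0.65, A = 5.46 in², y = 0.325 in, Ī = 0.192238 in⁴.
Web plate: 0.55 × 12, A = 6.6 in², y = 6.65 in, Ī = 79.2 in⁴.
Top plate: 2.4 × 1.05, A = 2.52 in², y = 13.175 in, Ī = 0.231525 in⁴.
Centroid: ȳ = ΣA·y / ΣA = 5.40916 in.
Transfer each piece to the horizontal axis through the centroid using Ī + A·d² with d = y − 5.40916:
  bottom plate: d = -5.08416 in → contributes +141.326 in⁴
  web plate: d = 1.24084 in → contributes +89.362 in⁴
  top plate: d = 7.76584 in → contributes +152.209 in⁴
Total I = 382.896 in⁴.

I_xx ≈ 382.9 in⁴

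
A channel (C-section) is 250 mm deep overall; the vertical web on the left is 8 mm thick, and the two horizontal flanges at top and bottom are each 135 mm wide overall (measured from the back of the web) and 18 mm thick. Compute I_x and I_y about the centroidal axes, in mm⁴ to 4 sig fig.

I_x ≈ 7.206 × 10⁷ mm⁴, I_y ≈ 1.250 × 10⁷ mm⁴

Treat the section as a set of non-overlapping primitives; coordinates are from the bounding-box lower-left.
Web: 8 × 250, A = 2 000 mm², y = 125 mm, Ī = 10 416 667 mm⁴.
Top flange (beyond web): 127 × 18, A = 2 286 mm², y = 241 mm, Ī = 61 722 mm⁴.
Bottom flange (beyond web): 127 × 18, A = 2 286 mm², y = 9 mm, Ī = 61 722 mm⁴.
By symmetry the centroid is at mid-height, ȳ = 125 mm.
Transfer each piece to the centroidal x-axis using Ī + A·d² with d = y − 125:
  web: d = 0 mm → contributes +10 416 667 mm⁴
  top flange (beyond web): d = 116 mm → contributes +30 822 138 mm⁴
  bottom flange (beyond web): d = -116 mm → contributes +30 822 138 mm⁴
Total I = 72 060 943 mm⁴.
For the y-axis: x̄ = 50.9583 mm.
Repeating about the centroidal y-axis gives I_y = 12 495 187 mm⁴.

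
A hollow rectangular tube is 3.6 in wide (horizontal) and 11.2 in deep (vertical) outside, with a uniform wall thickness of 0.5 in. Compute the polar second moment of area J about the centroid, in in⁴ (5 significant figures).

Break the section into simple shapes (no overlaps), measuring from the bottom-left corner of the bounding box.
Outer rectangle: 3.6 × 11.2, A = 40.32 in², y = 5.6 in, Ī = 421.4784 in⁴.
Inner void (subtracted): 2.6 × 10.2, A = 26.52 in², y = 5.6 in, Ī = 229.9284 in⁴.
By symmetry the centroid is at mid-height, ȳ = 5.6 in.
All pieces are centred on the centroidal x-axis, so I = ΣĪ (holes subtracted) = 191.55 in⁴.
Repeating about the centroidal y-axis gives I_y = 28.606 in⁴.
Polar second moment: J = I_x + I_y = 220.156 in⁴.

J ≈ 220.16 in⁴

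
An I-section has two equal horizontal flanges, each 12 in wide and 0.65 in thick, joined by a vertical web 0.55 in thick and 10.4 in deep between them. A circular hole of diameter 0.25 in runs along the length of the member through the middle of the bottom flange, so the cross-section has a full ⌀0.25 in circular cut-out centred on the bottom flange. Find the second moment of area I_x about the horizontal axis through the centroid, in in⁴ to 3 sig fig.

I_x ≈ 527 in⁴

Decompose the section into non-overlapping parts with the origin at the bottom-left of its bounding rectangle.
Bottom flange: 12 × 0.65, A = 7.8 in², y = 0.325 in, Ī = 0.27463 in⁴.
Web: 0.55 × 10.4, A = 5.72 in², y = 5.85 in, Ī = 51.556 in⁴.
Top flange: 12 × 0.65, A = 7.8 in², y = 11.375 in, Ī = 0.27463 in⁴.
Hole (subtracted): ⌀0.25, A = 0.049087 in², y = 0.325 in, Ī = 0.00019175 in⁴.
Centroid: ȳ = ΣA·y / ΣA = 5.8628 in.
Transfer each piece to the horizontal axis through the centroid using Ī + A·d² with d = y − 5.8628:
  bottom flange: d = -5.5378 in → contributes +239.47 in⁴
  web: d = -0.01275 in → contributes +51.557 in⁴
  top flange: d = 5.5122 in → contributes +237.28 in⁴
  hole: d = -5.5378 in → contributes −1.5055 in⁴
Total I = 526.8 in⁴.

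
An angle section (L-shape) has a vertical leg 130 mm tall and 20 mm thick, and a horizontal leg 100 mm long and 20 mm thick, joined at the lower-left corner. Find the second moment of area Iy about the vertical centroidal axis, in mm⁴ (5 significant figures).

Iy ≈ 3.4162 × 10⁶ mm⁴

Decompose the section into non-overlapping parts with the origin at the bottom-left of its bounding rectangle.
Vertical leg: 20 × 130, A = 2 600 mm², x = 10 mm, Ī = 86666.67 mm⁴.
Horizontal leg (remainder): 80 × 20, A = 1 600 mm², x = 60 mm, Ī = 853333.3 mm⁴.
Centroid: x̄ = ΣA·x / ΣA = 29.04762 mm.
Transfer each piece to the vertical centroidal axis using Ī + A·d² with d = x − 29.04762:
  vertical leg: d = -19.04762 mm → contributes +1 029 977 mm⁴
  horizontal leg (remainder): d = 30.95238 mm → contributes +2 386 213 mm⁴
Total I = 3 416 190 mm⁴.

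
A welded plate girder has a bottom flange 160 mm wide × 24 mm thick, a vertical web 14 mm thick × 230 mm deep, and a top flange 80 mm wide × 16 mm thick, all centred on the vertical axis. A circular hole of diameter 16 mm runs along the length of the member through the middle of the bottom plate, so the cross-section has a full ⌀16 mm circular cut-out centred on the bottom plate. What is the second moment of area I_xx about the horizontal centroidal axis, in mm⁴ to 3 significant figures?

Split into non-overlapping primitives; take the origin at the lower-left of the bounding box.
Bottom plate: 160 × 24, A = 3 840 mm², y = 12 mm, Ī = 184 320 mm⁴.
Web plate: 14 × 230, A = 3 220 mm², y = 139 mm, Ī = 14 194 833 mm⁴.
Top plate: 80 × 16, A = 1 280 mm², y = 262 mm, Ī = 27 307 mm⁴.
Hole (subtracted): ⌀16, A = 201.06 mm², y = 12 mm, Ī = 3 217 mm⁴.
Centroid: ȳ = ΣA·y / ΣA = 101.56 mm.
Transfer each piece to the horizontal centroidal axis using Ī + A·d² with d = y − 101.56:
  bottom plate: d = -89.562 mm → contributes +30 986 347 mm⁴
  web plate: d = 37.438 mm → contributes +18 707 985 mm⁴
  top plate: d = 160.44 mm → contributes +32 974 935 mm⁴
  hole: d = -89.562 mm → contributes −1 616 007 mm⁴
Total I = 81 053 260 mm⁴.

I_xx ≈ 8.11 × 10⁷ mm⁴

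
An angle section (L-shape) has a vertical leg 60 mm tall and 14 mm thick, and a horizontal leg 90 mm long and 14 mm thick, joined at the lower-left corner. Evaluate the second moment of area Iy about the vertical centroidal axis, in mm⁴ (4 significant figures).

Decompose the section into non-overlapping parts with the origin at the bottom-left of its bounding rectangle.
Vertical leg: 14 × 60, A = 840 mm², x = 7 mm, Ī = 13 720 mm⁴.
Horizontal leg (remainder): 76 × 14, A = 1 064 mm², x = 52 mm, Ī = 512 139 mm⁴.
Centroid: x̄ = ΣA·x / ΣA = 32.1471 mm.
Transfer each piece to the vertical centroidal axis using Ī + A·d² with d = x − 32.1471:
  vertical leg: d = -25.1471 mm → contributes +544 915 mm⁴
  horizontal leg (remainder): d = 19.8529 mm → contributes +931 503 mm⁴
Total I = 1 476 417 mm⁴.

Iy ≈ 1.476 × 10⁶ mm⁴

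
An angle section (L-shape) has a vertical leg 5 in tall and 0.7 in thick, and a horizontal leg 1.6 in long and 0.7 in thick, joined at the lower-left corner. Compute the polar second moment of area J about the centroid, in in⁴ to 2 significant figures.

Treat the section as a set of non-overlapping primitives; coordinates are from the bounding-box lower-left.
Vertical leg: 0.7 × 5, A = 3.5 in², y = 2.5 in, Ī = 7.292 in⁴.
Horizontal leg (remainder): 0.9 × 0.7, A = 0.63 in², y = 0.35 in, Ī = 0.02573 in⁴.
Centroid: ȳ = ΣA·y / ΣA = 2.172 in.
Transfer each piece to the centroidal x-axis using Ī + A·d² with d = y − 2.172:
  vertical leg: d = 0.328 in → contributes +7.668 in⁴
  horizontal leg (remainder): d = -1.822 in → contributes +2.117 in⁴
Total I = 9.785 in⁴.
For the y-axis: x̄ = 0.472 in.
Repeating about the centroidal y-axis gives I_y = 0.5271 in⁴.
Polar second moment: J = I_x + I_y = 10.31 in⁴.

J ≈ 10 in⁴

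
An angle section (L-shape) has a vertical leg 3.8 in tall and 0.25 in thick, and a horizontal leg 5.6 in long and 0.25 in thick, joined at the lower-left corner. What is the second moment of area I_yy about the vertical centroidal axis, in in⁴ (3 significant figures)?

Decompose the section into non-overlapping parts with the origin at the bottom-left of its bounding rectangle.
Vertical leg: 0.25 × 3.8, A = 0.95 in², x = 0.125 in, Ī = 0.0049479 in⁴.
Horizontal leg (remainder): 5.35 × 0.25, A = 1.3375 in², x = 2.925 in, Ī = 3.1902 in⁴.
Centroid: x̄ = ΣA·x / ΣA = 1.7622 in.
Transfer each piece to the vertical centroidal axis using Ī + A·d² with d = x − 1.7622:
  vertical leg: d = -1.6372 in → contributes +2.5512 in⁴
  horizontal leg (remainder): d = 1.1628 in → contributes +4.9988 in⁴
Total I = 7.55 in⁴.

I_yy ≈ 7.55 in⁴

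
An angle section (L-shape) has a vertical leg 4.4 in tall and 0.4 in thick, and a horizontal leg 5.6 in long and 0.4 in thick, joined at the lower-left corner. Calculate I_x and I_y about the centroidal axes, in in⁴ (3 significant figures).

I_x ≈ 6.68 in⁴, I_y ≈ 12.2 in⁴

Split into non-overlapping primitives; take the origin at the lower-left of the bounding box.
Vertical leg: 0.4 × 4.4, A = 1.76 in², y = 2.2 in, Ī = 2.8395 in⁴.
Horizontal leg (remainder): 5.2 × 0.4, A = 2.08 in², y = 0.2 in, Ī = 0.027733 in⁴.
Centroid: ȳ = ΣA·y / ΣA = 1.1167 in.
Transfer each piece to the centroidal x-axis using Ī + A·d² with d = y − 1.1167:
  vertical leg: d = 1.0833 in → contributes +4.905 in⁴
  horizontal leg (remainder): d = -0.91667 in → contributes +1.7755 in⁴
Total I = 6.6805 in⁴.
For the y-axis: x̄ = 1.7167 in.
Repeating about the centroidal y-axis gives I_y = 12.185 in⁴.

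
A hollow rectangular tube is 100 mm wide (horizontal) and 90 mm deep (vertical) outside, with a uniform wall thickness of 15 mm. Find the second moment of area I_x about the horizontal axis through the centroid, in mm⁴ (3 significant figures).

Split into non-overlapping primitives; take the origin at the lower-left of the bounding box.
Outer rectangle: 100 × 90, A = 9 000 mm², y = 45 mm, Ī = 6 075 000 mm⁴.
Inner void (subtracted): 70 × 60, A = 4 200 mm², y = 45 mm, Ī = 1 260 000 mm⁴.
By symmetry the centroid is at mid-height, ȳ = 45 mm.
All pieces are centred on the horizontal axis through the centroid, so I = ΣĪ (holes subtracted) = 4 815 000 mm⁴.

I_x ≈ 4.82 × 10⁶ mm⁴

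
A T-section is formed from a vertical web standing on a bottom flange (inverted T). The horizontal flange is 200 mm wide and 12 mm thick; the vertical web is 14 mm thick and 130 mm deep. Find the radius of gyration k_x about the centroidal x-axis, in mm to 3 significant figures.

k_x ≈ 43.0 mm

Treat the section as a set of non-overlapping primitives; coordinates are from the bounding-box lower-left.
Flange: 200 × 12, A = 2 400 mm², y = 6 mm, Ī = 28 800 mm⁴.
Web: 14 × 130, A = 1 820 mm², y = 77 mm, Ī = 2 563 167 mm⁴.
Centroid: ȳ = ΣA·y / ΣA = 36.621 mm.
Transfer each piece to the centroidal x-axis using Ī + A·d² with d = y − 36.621:
  flange: d = -30.621 mm → contributes +2 279 128 mm⁴
  web: d = 40.379 mm → contributes +5 530 632 mm⁴
Total I = 7 809 760 mm⁴.
Radius of gyration: k = √(I/A) = √(7 809 760 / 4 220) = 43.019 mm.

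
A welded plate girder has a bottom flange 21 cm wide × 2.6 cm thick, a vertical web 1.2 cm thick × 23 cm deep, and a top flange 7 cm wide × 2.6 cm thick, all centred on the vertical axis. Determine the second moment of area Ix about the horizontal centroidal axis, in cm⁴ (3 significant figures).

Decompose the section into non-overlapping parts with the origin at the bottom-left of its bounding rectangle.
Bottom plate: 21 × 2.6, A = 54.6 cm², y = 1.3 cm, Ī = 30.758 cm⁴.
Web plate: 1.2 × 23, A = 27.6 cm², y = 14.1 cm, Ī = 1216.7 cm⁴.
Top plate: 7 × 2.6, A = 18.2 cm², y = 26.9 cm, Ī = 10.253 cm⁴.
Centroid: ȳ = ΣA·y / ΣA = 9.4594 cm.
Transfer each piece to the horizontal centroidal axis using Ī + A·d² with d = y − 9.4594:
  bottom plate: d = -8.1594 cm → contributes +3665.8 cm⁴
  web plate: d = 4.6406 cm → contributes +1811.1 cm⁴
  top plate: d = 17.441 cm → contributes +5546.3 cm⁴
Total I = 11 023 cm⁴.

Ix ≈ 1.10 × 10⁴ cm⁴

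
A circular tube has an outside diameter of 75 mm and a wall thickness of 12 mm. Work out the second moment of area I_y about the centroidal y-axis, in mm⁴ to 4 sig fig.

Split into non-overlapping primitives; take the origin at the lower-left of the bounding box.
Outer circle: ⌀75, A = 4417.86 mm², x = 37.5 mm, Ī = 1 553 156 mm⁴.
Bore (subtracted): ⌀51, A = 2042.82 mm², x = 37.5 mm, Ī = 332 086 mm⁴.
By symmetry the centroid is at mid-width, x̄ = 37.5 mm.
All pieces are centred on the centroidal y-axis, so I = ΣĪ (holes subtracted) = 1 221 070 mm⁴.

I_y ≈ 1.221 × 10⁶ mm⁴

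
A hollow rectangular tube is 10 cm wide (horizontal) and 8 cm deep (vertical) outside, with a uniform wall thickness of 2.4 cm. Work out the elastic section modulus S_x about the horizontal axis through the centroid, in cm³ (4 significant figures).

Decompose the section into non-overlapping parts with the origin at the bottom-left of its bounding rectangle.
Outer rectangle: 10 × 8, A = 80 cm², y = 4 cm, Ī = 426.667 cm⁴.
Inner void (subtracted): 5.2 × 3.2, A = 16.64 cm², y = 4 cm, Ī = 14.1995 cm⁴.
By symmetry the centroid is at mid-height, ȳ = 4 cm.
All pieces are centred on the horizontal axis through the centroid, so I = ΣĪ (holes subtracted) = 412.467 cm⁴.
Extreme fibre distance c = 4 cm; S = I/c = 103.117 cm³.

S_x ≈ 103.1 cm³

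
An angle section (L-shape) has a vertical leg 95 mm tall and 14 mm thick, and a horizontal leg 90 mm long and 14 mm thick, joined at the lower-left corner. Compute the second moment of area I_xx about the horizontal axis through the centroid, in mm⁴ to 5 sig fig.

Decompose the section into non-overlapping parts with the origin at the bottom-left of its bounding rectangle.
Vertical leg: 14 × 95, A = 1 330 mm², y = 47.5 mm, Ī = 1 000 271 mm⁴.
Horizontal leg (remainder): 76 × 14, A = 1 064 mm², y = 7 mm, Ī = 17378.67 mm⁴.
Centroid: ȳ = ΣA·y / ΣA = 29.5 mm.
Transfer each piece to the horizontal axis through the centroid using Ī + A·d² with d = y − 29.5:
  vertical leg: d = 18 mm → contributes +1 431 191 mm⁴
  horizontal leg (remainder): d = -22.5 mm → contributes +556028.7 mm⁴
Total I = 1 987 220 mm⁴.

I_xx ≈ 1.9872 × 10⁶ mm⁴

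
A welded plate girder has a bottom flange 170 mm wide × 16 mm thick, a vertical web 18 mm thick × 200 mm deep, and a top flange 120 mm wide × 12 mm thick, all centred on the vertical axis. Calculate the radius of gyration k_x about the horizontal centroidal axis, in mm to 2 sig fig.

Decompose the section into non-overlapping parts with the origin at the bottom-left of its bounding rectangle.
Bottom plate: 170 × 16, A = 2 720 mm², y = 8 mm, Ī = 58 027 mm⁴.
Web plate: 18 × 200, A = 3 600 mm², y = 116 mm, Ī = 12 000 000 mm⁴.
Top plate: 120 × 12, A = 1 440 mm², y = 222 mm, Ī = 17 280 mm⁴.
Centroid: ȳ = ΣA·y / ΣA = 97.81 mm.
Transfer each piece to the horizontal centroidal axis using Ī + A·d² with d = y − 97.81:
  bottom plate: d = -89.81 mm → contributes +21 999 267 mm⁴
  web plate: d = 18.19 mm → contributes +13 190 573 mm⁴
  top plate: d = 124.2 mm → contributes +22 225 039 mm⁴
Total I = 57 414 879 mm⁴.
Radius of gyration: k = √(I/A) = √(57 414 879 / 7 760) = 86.02 mm.

k_x ≈ 86 mm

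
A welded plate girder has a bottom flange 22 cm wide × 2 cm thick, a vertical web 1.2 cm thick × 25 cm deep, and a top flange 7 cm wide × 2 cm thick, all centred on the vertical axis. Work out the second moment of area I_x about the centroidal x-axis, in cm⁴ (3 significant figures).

I_x ≈ 1.03 × 10⁴ cm⁴

Decompose the section into non-overlapping parts with the origin at the bottom-left of its bounding rectangle.
Bottom plate: 22 × 2, A = 44 cm², y = 1 cm, Ī = 14.667 cm⁴.
Web plate: 1.2 × 25, A = 30 cm², y = 14.5 cm, Ī = 1562.5 cm⁴.
Top plate: 7 × 2, A = 14 cm², y = 28 cm, Ī = 4.6667 cm⁴.
Centroid: ȳ = ΣA·y / ΣA = 9.8977 cm.
Transfer each piece to the centroidal x-axis using Ī + A·d² with d = y − 9.8977:
  bottom plate: d = -8.8977 cm → contributes +3498.1 cm⁴
  web plate: d = 4.6023 cm → contributes +2197.9 cm⁴
  top plate: d = 18.102 cm → contributes +4592.4 cm⁴
Total I = 10 288 cm⁴.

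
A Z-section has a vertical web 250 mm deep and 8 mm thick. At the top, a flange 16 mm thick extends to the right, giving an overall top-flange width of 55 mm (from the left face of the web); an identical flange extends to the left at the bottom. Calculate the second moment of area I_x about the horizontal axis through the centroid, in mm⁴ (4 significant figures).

I_x ≈ 3.104 × 10⁷ mm⁴

Treat the section as a set of non-overlapping primitives; coordinates are from the bounding-box lower-left.
Web: 8 × 250, A = 2 000 mm², y = 125 mm, Ī = 10 416 667 mm⁴.
Top flange (beyond web): 47 × 16, A = 752 mm², y = 242 mm, Ī = 16042.7 mm⁴.
Bottom flange (beyond web): 47 × 16, A = 752 mm², y = 8 mm, Ī = 16042.7 mm⁴.
Centroid: ȳ = ΣA·y / ΣA = 125 mm.
Transfer each piece to the horizontal axis through the centroid using Ī + A·d² with d = y − 125:
  web: d = 0 mm → contributes +10 416 667 mm⁴
  top flange (beyond web): d = 117 mm → contributes +10 310 171 mm⁴
  bottom flange (beyond web): d = -117 mm → contributes +10 310 171 mm⁴
Total I = 31 037 008 mm⁴.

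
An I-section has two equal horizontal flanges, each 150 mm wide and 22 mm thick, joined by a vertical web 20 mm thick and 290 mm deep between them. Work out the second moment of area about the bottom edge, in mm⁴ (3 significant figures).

Break the section into simple shapes (no overlaps), measuring from the bottom-left corner of the bounding box.
Bottom flange: 150 × 22, A = 3 300 mm², y = 11 mm, Ī = 133 100 mm⁴.
Web: 20 × 290, A = 5 800 mm², y = 167 mm, Ī = 40 648 333 mm⁴.
Top flange: 150 × 22, A = 3 300 mm², y = 323 mm, Ī = 133 100 mm⁴.
Transfer each piece to a horizontal axis along the bottom face using Ī + A·d² with d = y − 0:
  bottom flange: d = 11 mm → contributes +532 400 mm⁴
  web: d = 167 mm → contributes +202 404 533 mm⁴
  top flange: d = 323 mm → contributes +344 418 800 mm⁴
Total I = 547 355 733 mm⁴.

I_base ≈ 5.47 × 10⁸ mm⁴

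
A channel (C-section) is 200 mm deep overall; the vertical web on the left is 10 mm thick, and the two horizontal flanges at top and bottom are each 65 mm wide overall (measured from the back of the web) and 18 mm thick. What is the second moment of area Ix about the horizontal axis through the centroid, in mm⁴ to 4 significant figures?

Ix ≈ 2.312 × 10⁷ mm⁴

Split into non-overlapping primitives; take the origin at the lower-left of the bounding box.
Web: 10 × 200, A = 2 000 mm², y = 100 mm, Ī = 6 666 667 mm⁴.
Top flange (beyond web): 55 × 18, A = 990 mm², y = 191 mm, Ī = 26 730 mm⁴.
Bottom flange (beyond web): 55 × 18, A = 990 mm², y = 9 mm, Ī = 26 730 mm⁴.
By symmetry the centroid is at mid-height, ȳ = 100 mm.
Transfer each piece to the horizontal axis through the centroid using Ī + A·d² with d = y − 100:
  web: d = 0 mm → contributes +6 666 667 mm⁴
  top flange (beyond web): d = 91 mm → contributes +8 224 920 mm⁴
  bottom flange (beyond web): d = -91 mm → contributes +8 224 920 mm⁴
Total I = 23 116 507 mm⁴.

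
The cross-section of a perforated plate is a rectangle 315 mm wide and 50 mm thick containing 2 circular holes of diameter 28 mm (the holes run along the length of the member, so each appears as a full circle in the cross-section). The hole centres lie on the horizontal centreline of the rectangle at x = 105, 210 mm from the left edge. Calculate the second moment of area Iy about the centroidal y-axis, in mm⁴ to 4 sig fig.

Iy ≈ 1.268 × 10⁸ mm⁴

Break the section into simple shapes (no overlaps), measuring from the bottom-left corner of the bounding box.
Plate: 315 × 50, A = 15 750 mm², x = 157.5 mm, Ī = 130 232 813 mm⁴.
Hole 1 (subtracted): ⌀28, A = 615.752 mm², x = 105 mm, Ī = 30171.9 mm⁴.
Hole 2 (subtracted): ⌀28, A = 615.752 mm², x = 210 mm, Ī = 30171.9 mm⁴.
By symmetry the centroid is at mid-width, x̄ = 157.5 mm.
Transfer each piece to the centroidal y-axis using Ī + A·d² with d = x − 157.5:
  plate: d = 0 mm → contributes +130 232 813 mm⁴
  hole 1: d = -52.5 mm → contributes −1 727 339 mm⁴
  hole 2: d = 52.5 mm → contributes −1 727 339 mm⁴
Total I = 126 778 135 mm⁴.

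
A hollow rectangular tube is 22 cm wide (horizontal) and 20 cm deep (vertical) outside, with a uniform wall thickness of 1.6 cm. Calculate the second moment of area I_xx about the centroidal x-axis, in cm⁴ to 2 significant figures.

I_xx ≈ 7200 cm⁴

Break the section into simple shapes (no overlaps), measuring from the bottom-left corner of the bounding box.
Outer rectangle: 22 × 20, A = 440 cm², y = 10 cm, Ī = 14 667 cm⁴.
Inner void (subtracted): 18.8 × 16.8, A = 315.8 cm², y = 10 cm, Ī = 7 429 cm⁴.
By symmetry the centroid is at mid-height, ȳ = 10 cm.
All pieces are centred on the centroidal x-axis, so I = ΣĪ (holes subtracted) = 7 238 cm⁴.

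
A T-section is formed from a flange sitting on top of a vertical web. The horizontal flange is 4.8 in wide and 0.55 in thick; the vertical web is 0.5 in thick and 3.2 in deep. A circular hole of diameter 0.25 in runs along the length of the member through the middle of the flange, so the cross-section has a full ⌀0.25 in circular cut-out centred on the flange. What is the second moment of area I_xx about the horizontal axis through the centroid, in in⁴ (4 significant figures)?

I_xx ≈ 4.909 in⁴

Split into non-overlapping primitives; take the origin at the lower-left of the bounding box.
Flange: 4.8 × 0.55, A = 2.64 in², y = 3.475 in, Ī = 0.06655 in⁴.
Web: 0.5 × 3.2, A = 1.6 in², y = 1.6 in, Ī = 1.36533 in⁴.
Hole (subtracted): ⌀0.25, A = 0.0490874 in², y = 3.475 in, Ī = 0.000191748 in⁴.
Centroid: ȳ = ΣA·y / ΣA = 2.75917 in.
Transfer each piece to the horizontal axis through the centroid using Ī + A·d² with d = y − 2.75917:
  flange: d = 0.715835 in → contributes +1.41934 in⁴
  web: d = -1.15917 in → contributes +3.5152 in⁴
  hole: d = 0.715835 in → contributes −0.0253451 in⁴
Total I = 4.90919 in⁴.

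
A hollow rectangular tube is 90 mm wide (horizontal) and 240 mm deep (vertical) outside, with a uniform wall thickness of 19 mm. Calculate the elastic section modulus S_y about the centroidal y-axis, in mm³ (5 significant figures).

S_y ≈ 2.7140 × 10⁵ mm³

Break the section into simple shapes (no overlaps), measuring from the bottom-left corner of the bounding box.
Outer rectangle: 90 × 240, A = 21 600 mm², x = 45 mm, Ī = 14 580 000 mm⁴.
Inner void (subtracted): 52 × 202, A = 10 504 mm², x = 45 mm, Ī = 2 366 901 mm⁴.
By symmetry the centroid is at mid-width, x̄ = 45 mm.
All pieces are centred on the centroidal y-axis, so I = ΣĪ (holes subtracted) = 12 213 099 mm⁴.
Extreme fibre distance c = 45 mm; S = I/c = 271402.2 mm³.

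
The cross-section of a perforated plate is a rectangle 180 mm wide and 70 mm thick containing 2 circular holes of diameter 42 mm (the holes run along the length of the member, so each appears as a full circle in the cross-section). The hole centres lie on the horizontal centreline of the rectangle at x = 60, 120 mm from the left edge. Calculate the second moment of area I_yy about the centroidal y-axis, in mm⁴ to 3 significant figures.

I_yy ≈ 3.12 × 10⁷ mm⁴

Treat the section as a set of non-overlapping primitives; coordinates are from the bounding-box lower-left.
Plate: 180 × 70, A = 12 600 mm², x = 90 mm, Ī = 34 020 000 mm⁴.
Hole 1 (subtracted): ⌀42, A = 1385.4 mm², x = 60 mm, Ī = 152 745 mm⁴.
Hole 2 (subtracted): ⌀42, A = 1385.4 mm², x = 120 mm, Ī = 152 745 mm⁴.
By symmetry the centroid is at mid-width, x̄ = 90 mm.
Transfer each piece to the centroidal y-axis using Ī + A·d² with d = x − 90:
  plate: d = 0 mm → contributes +34 020 000 mm⁴
  hole 1: d = -30 mm → contributes −1 399 643 mm⁴
  hole 2: d = 30 mm → contributes −1 399 643 mm⁴
Total I = 31 220 714 mm⁴.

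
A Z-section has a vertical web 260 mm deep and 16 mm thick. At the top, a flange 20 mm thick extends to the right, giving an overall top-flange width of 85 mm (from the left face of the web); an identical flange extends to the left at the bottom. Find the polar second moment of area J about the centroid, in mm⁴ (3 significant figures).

Treat the section as a set of non-overlapping primitives; coordinates are from the bounding-box lower-left.
Web: 16 × 260, A = 4 160 mm², y = 130 mm, Ī = 23 434 667 mm⁴.
Top flange (beyond web): 69 × 20, A = 1 380 mm², y = 250 mm, Ī = 46 000 mm⁴.
Bottom flange (beyond web): 69 × 20, A = 1 380 mm², y = 10 mm, Ī = 46 000 mm⁴.
Centroid: ȳ = ΣA·y / ΣA = 130 mm.
Transfer each piece to the centroidal x-axis using Ī + A·d² with d = y − 130:
  web: d = 0 mm → contributes +23 434 667 mm⁴
  top flange (beyond web): d = 120 mm → contributes +19 918 000 mm⁴
  bottom flange (beyond web): d = -120 mm → contributes +19 918 000 mm⁴
Total I = 63 270 667 mm⁴.
For the y-axis: x̄ = 77 mm.
Repeating about the centroidal y-axis gives I_y = 6 169 027 mm⁴.
Polar second moment: J = I_x + I_y = 69 439 693 mm⁴.

J ≈ 6.94 × 10⁷ mm⁴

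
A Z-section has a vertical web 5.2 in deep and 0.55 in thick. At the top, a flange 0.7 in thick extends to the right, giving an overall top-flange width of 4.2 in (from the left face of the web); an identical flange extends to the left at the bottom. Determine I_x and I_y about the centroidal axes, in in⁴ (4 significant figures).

I_x ≈ 32.52 in⁴, I_y ≈ 28.28 in⁴

Decompose the section into non-overlapping parts with the origin at the bottom-left of its bounding rectangle.
Web: 0.55 × 5.2, A = 2.86 in², y = 2.6 in, Ī = 6.44453 in⁴.
Top flange (beyond web): 3.65 × 0.7, A = 2.555 in², y = 4.85 in, Ī = 0.104329 in⁴.
Bottom flange (beyond web): 3.65 × 0.7, A = 2.555 in², y = 0.35 in, Ī = 0.104329 in⁴.
Centroid: ȳ = ΣA·y / ΣA = 2.6 in.
Transfer each piece to the centroidal x-axis using Ī + A·d² with d = y − 2.6:
  web: d = 0 in → contributes +6.44453 in⁴
  top flange (beyond web): d = 2.25 in → contributes +13.039 in⁴
  bottom flange (beyond web): d = -2.25 in → contributes +13.039 in⁴
Total I = 32.5226 in⁴.
For the y-axis: x̄ = 3.925 in.
Repeating about the centroidal y-axis gives I_y = 28.2804 in⁴.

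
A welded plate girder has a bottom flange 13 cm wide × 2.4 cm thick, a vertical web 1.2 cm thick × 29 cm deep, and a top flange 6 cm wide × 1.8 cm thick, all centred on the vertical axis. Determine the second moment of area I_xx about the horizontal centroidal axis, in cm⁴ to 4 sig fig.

Treat the section as a set of non-overlapping primitives; coordinates are from the bounding-box lower-left.
Bottom plate: 13 × 2.4, A = 31.2 cm², y = 1.2 cm, Ī = 14.976 cm⁴.
Web plate: 1.2 × 29, A = 34.8 cm², y = 16.9 cm, Ī = 2438.9 cm⁴.
Top plate: 6 × 1.8, A = 10.8 cm², y = 32.3 cm, Ī = 2.916 cm⁴.
Centroid: ȳ = ΣA·y / ΣA = 12.6875 cm.
Transfer each piece to the horizontal centroidal axis using Ī + A·d² with d = y − 12.6875:
  bottom plate: d = -11.4875 cm → contributes +4132.21 cm⁴
  web plate: d = 4.2125 cm → contributes +3056.43 cm⁴
  top plate: d = 19.6125 cm → contributes +4157.14 cm⁴
Total I = 11345.8 cm⁴.

I_xx ≈ 1.135 × 10⁴ cm⁴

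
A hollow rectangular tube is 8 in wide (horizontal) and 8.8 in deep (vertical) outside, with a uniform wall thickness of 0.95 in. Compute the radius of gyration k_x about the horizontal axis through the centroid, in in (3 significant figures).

Treat the section as a set of non-overlapping primitives; coordinates are from the bounding-box lower-left.
Outer rectangle: 8 × 8.8, A = 70.4 in², y = 4.4 in, Ī = 454.31 in⁴.
Inner void (subtracted): 6.1 × 6.9, A = 42.09 in², y = 4.4 in, Ī = 166.99 in⁴.
By symmetry the centroid is at mid-height, ȳ = 4.4 in.
All pieces are centred on the horizontal axis through the centroid, so I = ΣĪ (holes subtracted) = 287.32 in⁴.
Radius of gyration: k = √(I/A) = √(287.32 / 28.31) = 3.1858 in.

k_x ≈ 3.19 in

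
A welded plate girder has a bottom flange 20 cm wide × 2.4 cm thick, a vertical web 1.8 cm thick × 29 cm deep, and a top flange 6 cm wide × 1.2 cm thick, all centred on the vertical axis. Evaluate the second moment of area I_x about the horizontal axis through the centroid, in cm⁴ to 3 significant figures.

Decompose the section into non-overlapping parts with the origin at the bottom-left of its bounding rectangle.
Bottom plate: 20 × 2.4, A = 48 cm², y = 1.2 cm, Ī = 23.04 cm⁴.
Web plate: 1.8 × 29, A = 52.2 cm², y = 16.9 cm, Ī = 3658.4 cm⁴.
Top plate: 6 × 1.2, A = 7.2 cm², y = 32 cm, Ī = 0.864 cm⁴.
Centroid: ȳ = ΣA·y / ΣA = 10.896 cm.
Transfer each piece to the horizontal axis through the centroid using Ī + A·d² with d = y − 10.896:
  bottom plate: d = -9.6955 cm → contributes +4535.2 cm⁴
  web plate: d = 6.0045 cm → contributes +5540.4 cm⁴
  top plate: d = 21.104 cm → contributes +3207.7 cm⁴
Total I = 13 283 cm⁴.

I_x ≈ 1.33 × 10⁴ cm⁴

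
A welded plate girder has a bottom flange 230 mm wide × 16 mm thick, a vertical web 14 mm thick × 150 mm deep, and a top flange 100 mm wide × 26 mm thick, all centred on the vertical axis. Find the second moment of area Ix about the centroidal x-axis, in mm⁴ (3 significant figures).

Ix ≈ 4.89 × 10⁷ mm⁴

Decompose the section into non-overlapping parts with the origin at the bottom-left of its bounding rectangle.
Bottom plate: 230 × 16, A = 3 680 mm², y = 8 mm, Ī = 78 507 mm⁴.
Web plate: 14 × 150, A = 2 100 mm², y = 91 mm, Ī = 3 937 500 mm⁴.
Top plate: 100 × 26, A = 2 600 mm², y = 179 mm, Ī = 146 467 mm⁴.
Centroid: ȳ = ΣA·y / ΣA = 81.854 mm.
Transfer each piece to the centroidal x-axis using Ī + A·d² with d = y − 81.854:
  bottom plate: d = -73.854 mm → contributes +20 150 973 mm⁴
  web plate: d = 9.1456 mm → contributes +4 113 148 mm⁴
  top plate: d = 97.146 mm → contributes +24 683 355 mm⁴
Total I = 48 947 476 mm⁴.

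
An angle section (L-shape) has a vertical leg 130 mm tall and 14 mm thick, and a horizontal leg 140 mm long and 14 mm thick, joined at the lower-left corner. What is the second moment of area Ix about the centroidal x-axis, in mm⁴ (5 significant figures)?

Decompose the section into non-overlapping parts with the origin at the bottom-left of its bounding rectangle.
Vertical leg: 14 × 130, A = 1 820 mm², y = 65 mm, Ī = 2 563 167 mm⁴.
Horizontal leg (remainder): 126 × 14, A = 1 764 mm², y = 7 mm, Ī = 28 812 mm⁴.
Centroid: ȳ = ΣA·y / ΣA = 36.45313 mm.
Transfer each piece to the centroidal x-axis using Ī + A·d² with d = y − 36.45313:
  vertical leg: d = 28.54688 mm → contributes +4 046 328 mm⁴
  horizontal leg (remainder): d = -29.45313 mm → contributes +1 559 058 mm⁴
Total I = 5 605 387 mm⁴.

Ix ≈ 5.6054 × 10⁶ mm⁴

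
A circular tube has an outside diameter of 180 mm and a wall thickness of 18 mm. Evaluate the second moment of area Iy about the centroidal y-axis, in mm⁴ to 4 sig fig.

Iy ≈ 3.042 × 10⁷ mm⁴

Split into non-overlapping primitives; take the origin at the lower-left of the bounding box.
Outer circle: ⌀180, A = 25446.9 mm², x = 90 mm, Ī = 51 529 974 mm⁴.
Bore (subtracted): ⌀144, A = 16 286 mm², x = 90 mm, Ī = 21 106 677 mm⁴.
By symmetry the centroid is at mid-width, x̄ = 90 mm.
All pieces are centred on the centroidal y-axis, so I = ΣĪ (holes subtracted) = 30 423 296 mm⁴.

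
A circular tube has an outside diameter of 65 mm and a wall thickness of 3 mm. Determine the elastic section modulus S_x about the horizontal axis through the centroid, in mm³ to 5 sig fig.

S_x ≈ 8659.4 mm³

Break the section into simple shapes (no overlaps), measuring from the bottom-left corner of the bounding box.
Outer circle: ⌀65, A = 3318.307 mm², y = 32.5 mm, Ī = 876240.5 mm⁴.
Bore (subtracted): ⌀59, A = 2733.971 mm², y = 32.5 mm, Ī = 594809.6 mm⁴.
By symmetry the centroid is at mid-height, ȳ = 32.5 mm.
All pieces are centred on the horizontal axis through the centroid, so I = ΣĪ (holes subtracted) = 281430.9 mm⁴.
Extreme fibre distance c = 32.5 mm; S = I/c = 8659.413 mm³.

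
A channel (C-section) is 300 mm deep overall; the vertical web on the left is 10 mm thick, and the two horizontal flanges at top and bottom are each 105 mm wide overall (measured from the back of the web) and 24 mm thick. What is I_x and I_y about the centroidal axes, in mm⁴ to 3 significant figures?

I_x ≈ 1.10 × 10⁸ mm⁴, I_y ≈ 8.44 × 10⁶ mm⁴

Split into non-overlapping primitives; take the origin at the lower-left of the bounding box.
Web: 10 × 300, A = 3 000 mm², y = 150 mm, Ī = 22 500 000 mm⁴.
Top flange (beyond web): 95 × 24, A = 2 280 mm², y = 288 mm, Ī = 109 440 mm⁴.
Bottom flange (beyond web): 95 × 24, A = 2 280 mm², y = 12 mm, Ī = 109 440 mm⁴.
By symmetry the centroid is at mid-height, ȳ = 150 mm.
Transfer each piece to the centroidal x-axis using Ī + A·d² with d = y − 150:
  web: d = 0 mm → contributes +22 500 000 mm⁴
  top flange (beyond web): d = 138 mm → contributes +43 529 760 mm⁴
  bottom flange (beyond web): d = -138 mm → contributes +43 529 760 mm⁴
Total I = 109 559 520 mm⁴.
For the y-axis: x̄ = 36.667 mm.
Repeating about the centroidal y-axis gives I_y = 8 442 000 mm⁴.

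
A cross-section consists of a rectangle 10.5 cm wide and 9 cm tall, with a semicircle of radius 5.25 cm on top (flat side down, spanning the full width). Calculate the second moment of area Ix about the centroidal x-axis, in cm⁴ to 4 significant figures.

Ix ≈ 2065 cm⁴

Decompose the section into non-overlapping parts with the origin at the bottom-left of its bounding rectangle.
Rectangular body: 10.5 × 9, A = 94.5 cm², y = 4.5 cm, Ī = 637.875 cm⁴.
Semicircular cap: semicircle r = 5.25, A = 43.2951 cm², y = 11.2282 cm, Ī = 83.3814 cm⁴.
Centroid: ȳ = ΣA·y / ΣA = 6.61398 cm.
Transfer each piece to the centroidal x-axis using Ī + A·d² with d = y − 6.61398:
  rectangular body: d = -2.11398 cm → contributes +1060.19 cm⁴
  semicircular cap: d = 4.61419 cm → contributes +1005.16 cm⁴
Total I = 2065.35 cm⁴.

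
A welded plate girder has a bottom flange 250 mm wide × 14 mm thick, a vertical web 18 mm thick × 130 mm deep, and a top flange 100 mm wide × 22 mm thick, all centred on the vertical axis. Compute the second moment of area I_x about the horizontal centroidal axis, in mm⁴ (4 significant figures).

Treat the section as a set of non-overlapping primitives; coordinates are from the bounding-box lower-left.
Bottom plate: 250 × 14, A = 3 500 mm², y = 7 mm, Ī = 57166.7 mm⁴.
Web plate: 18 × 130, A = 2 340 mm², y = 79 mm, Ī = 3 295 500 mm⁴.
Top plate: 100 × 22, A = 2 200 mm², y = 155 mm, Ī = 88733.3 mm⁴.
Centroid: ȳ = ΣA·y / ΣA = 68.4527 mm.
Transfer each piece to the horizontal centroidal axis using Ī + A·d² with d = y − 68.4527:
  bottom plate: d = -61.4527 mm → contributes +13 274 702 mm⁴
  web plate: d = 10.5473 mm → contributes +3 555 813 mm⁴
  top plate: d = 86.5473 mm → contributes +16 567 677 mm⁴
Total I = 33 398 192 mm⁴.

I_x ≈ 3.340 × 10⁷ mm⁴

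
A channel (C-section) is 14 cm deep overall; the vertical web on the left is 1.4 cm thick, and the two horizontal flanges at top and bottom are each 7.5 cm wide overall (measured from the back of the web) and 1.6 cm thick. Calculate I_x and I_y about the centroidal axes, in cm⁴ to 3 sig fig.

I_x ≈ 1070 cm⁴, I_y ≈ 201 cm⁴

Split into non-overlapping primitives; take the origin at the lower-left of the bounding box.
Web: 1.4 × 14, A = 19.6 cm², y = 7 cm, Ī = 320.13 cm⁴.
Top flange (beyond web): 6.1 × 1.6, A = 9.76 cm², y = 13.2 cm, Ī = 2.0821 cm⁴.
Bottom flange (beyond web): 6.1 × 1.6, A = 9.76 cm², y = 0.8 cm, Ī = 2.0821 cm⁴.
By symmetry the centroid is at mid-height, ȳ = 7 cm.
Transfer each piece to the centroidal x-axis using Ī + A·d² with d = y − 7:
  web: d = 0 cm → contributes +320.13 cm⁴
  top flange (beyond web): d = 6.2 cm → contributes +377.26 cm⁴
  bottom flange (beyond web): d = -6.2 cm → contributes +377.26 cm⁴
Total I = 1074.6 cm⁴.
For the y-axis: x̄ = 2.5712 cm.
Repeating about the centroidal y-axis gives I_y = 201.26 cm⁴.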